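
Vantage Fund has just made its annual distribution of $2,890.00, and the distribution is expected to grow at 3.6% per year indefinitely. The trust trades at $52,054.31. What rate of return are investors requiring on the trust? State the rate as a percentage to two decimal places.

9.35%

D₁ = $2,890.00 × 1.036 = $2,994.0400
P = D₁/(r − g) ⇒ r = D₁/P + g = $2,994.0400/$52,054.31 + 0.036 = 0.057518 + 0.036 = 0.093518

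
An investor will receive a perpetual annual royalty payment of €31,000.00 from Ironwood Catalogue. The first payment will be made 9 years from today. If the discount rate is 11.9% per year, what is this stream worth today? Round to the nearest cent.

€105967.83

Value at end of year 8: C / r = €31,000.00 / 0.119 = €260,504.2017
Discount to today: PV = €260,504.2017 / (1 + 0.119)^8 = €260,504.2017 / 2.458333 = €105,967.83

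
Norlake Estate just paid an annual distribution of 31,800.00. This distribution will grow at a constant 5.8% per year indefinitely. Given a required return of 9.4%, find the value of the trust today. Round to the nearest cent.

934566.67

D₁ = D₀ × (1 + g) = 31,800.00 × 1.058 = 33,644.4000
Growing perpetuity: P = D₁ / (r − g) = 33,644.4000 / (0.094 − 0.058) = 934,566.67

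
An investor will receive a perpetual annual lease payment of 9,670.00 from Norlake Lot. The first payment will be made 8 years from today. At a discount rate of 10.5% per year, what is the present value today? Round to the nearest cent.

Value at end of year 7: C / r = 9,670.00 / 0.105 = 92,095.2381
Discount to today: PV = 92,095.2381 / (1 + 0.105)^7 = 92,095.2381 / 2.011574 = 45,782.68

45782.68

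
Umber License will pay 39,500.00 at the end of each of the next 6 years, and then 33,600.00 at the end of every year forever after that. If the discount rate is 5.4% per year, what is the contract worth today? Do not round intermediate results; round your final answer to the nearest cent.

PV of 6-year annuity: 39,500.00 × [1 − (1+0.054)^−6] / 0.054 = 197950.46669
Perpetuity value at year 6: 33,600.00 / 0.054 = 622222.22222
PV of perpetuity: 622222.22222 / (1+0.054)^6 = 453839.04043
Total PV = 197950.46669 + 453839.04043 = 651789.50712

651789.51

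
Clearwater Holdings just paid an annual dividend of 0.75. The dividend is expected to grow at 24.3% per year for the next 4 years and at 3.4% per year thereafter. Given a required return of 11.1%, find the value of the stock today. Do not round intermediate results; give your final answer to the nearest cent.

D_1 = 0.93225
D_2 = 1.15879
D_3 = 1.44037
D_4 = 1.79038
Terminal value at year 4: TV = D_4×(1+g_2)/(r−g_2) = 1.85126/0.077 = 24.04228
P_0 = D_1/(1+r)^1 + D_2/(1+r)^2 + D_3/(1+r)^3 + D_4/(1+r)^4 + TV/(1+r)^4
    = 0.83911 + 0.93881 + 1.05035 + 1.17514 + 15.78045 = 19.78385

19.78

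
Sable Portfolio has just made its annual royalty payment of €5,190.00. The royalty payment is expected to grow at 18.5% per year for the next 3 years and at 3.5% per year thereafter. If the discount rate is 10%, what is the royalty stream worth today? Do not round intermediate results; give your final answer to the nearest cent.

€121419.52

D_1 = 6150.15000
D_2 = 7287.92775
D_3 = 8636.19438
Terminal value at year 3: TV = D_3×(1+g_2)/(r−g_2) = 8938.46119/0.065 = 137514.78750
P_0 = D_1/(1+r)^1 + D_2/(1+r)^2 + D_3/(1+r)^3 + TV/(1+r)^3
    = 5591.04545 + 6023.08079 + 6488.50066 + 103316.89519 = 121419.52209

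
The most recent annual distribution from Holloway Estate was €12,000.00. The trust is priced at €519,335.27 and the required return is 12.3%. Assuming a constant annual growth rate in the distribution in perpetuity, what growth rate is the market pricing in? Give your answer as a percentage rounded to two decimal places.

9.76%

P = D₀(1+g)/(r−g) ⇒ P(r−g) = D₀(1+g) ⇒ g(P+D₀) = P·r − D₀
g = (P·r − D₀)/(P + D₀) = (€519,335.27×0.123 − €12,000.00) / (€519,335.27 + €12,000.00) = 0.097637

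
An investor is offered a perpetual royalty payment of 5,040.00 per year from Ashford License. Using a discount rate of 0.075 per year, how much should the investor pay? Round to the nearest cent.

Level perpetuity: PV = C / r = 5,040.00 / 0.075 = 67,200.00

67200.00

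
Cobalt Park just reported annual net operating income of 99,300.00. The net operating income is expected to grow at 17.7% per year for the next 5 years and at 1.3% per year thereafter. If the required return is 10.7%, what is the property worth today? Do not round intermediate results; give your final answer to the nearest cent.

D_1 = 116876.10000
D_2 = 137563.16970
D_3 = 161911.85074
D_4 = 190570.24832
D_5 = 224301.18227
Terminal value at year 5: TV = D_5×(1+g_2)/(r−g_2) = 227217.09764/0.094 = 2417203.16637
P_0 = D_1/(1+r)^1 + D_2/(1+r)^2 + D_3/(1+r)^3 + D_4/(1+r)^4 + D_5/(1+r)^5 + TV/(1+r)^5
    = 105579.13279 + 112255.32005 + 119353.66910 + 126900.87492 + 134925.32049 + 1454035.63462 = 2053049.95198

2053049.95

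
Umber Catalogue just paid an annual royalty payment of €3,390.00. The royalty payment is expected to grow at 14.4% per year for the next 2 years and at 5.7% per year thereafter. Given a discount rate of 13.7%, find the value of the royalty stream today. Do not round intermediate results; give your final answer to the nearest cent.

€52186.32

D_1 = 3878.16000
D_2 = 4436.61504
Terminal value at year 2: TV = D_2×(1+g_2)/(r−g_2) = 4689.50210/0.08 = 58618.77622
P_0 = D_1/(1+r)^1 + D_2/(1+r)^2 + TV/(1+r)^2
    = 3410.87071 + 3431.86992 + 45343.58127 = 52186.32190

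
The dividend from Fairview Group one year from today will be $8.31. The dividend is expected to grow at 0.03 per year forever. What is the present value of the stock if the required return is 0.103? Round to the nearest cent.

$113.84

Growing perpetuity: P = D₁ / (r − g) = $8.3100 / (0.103 − 0.03) = $113.84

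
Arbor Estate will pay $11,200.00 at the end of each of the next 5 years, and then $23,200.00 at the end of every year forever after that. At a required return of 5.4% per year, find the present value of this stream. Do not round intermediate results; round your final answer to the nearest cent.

$378245.39

PV of 5-year annuity: $11,200.00 × [1 − (1+0.054)^−5] / 0.054 = 47958.62454
Perpetuity value at year 5: $23,200.00 / 0.054 = 429629.62963
PV of perpetuity: 429629.62963 / (1+0.054)^5 = 330286.76452
Total PV = 47958.62454 + 330286.76452 = 378245.38905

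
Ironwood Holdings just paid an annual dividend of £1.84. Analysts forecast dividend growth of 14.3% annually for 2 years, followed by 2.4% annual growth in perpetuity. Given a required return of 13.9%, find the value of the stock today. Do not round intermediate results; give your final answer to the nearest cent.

D_1 = 2.10312
D_2 = 2.40387
Terminal value at year 2: TV = D_2×(1+g_2)/(r−g_2) = 2.46156/0.115 = 21.40486
P_0 = D_1/(1+r)^1 + D_2/(1+r)^2 + TV/(1+r)^2
    = 1.84646 + 1.85295 + 16.49928 = 20.19869

£20.20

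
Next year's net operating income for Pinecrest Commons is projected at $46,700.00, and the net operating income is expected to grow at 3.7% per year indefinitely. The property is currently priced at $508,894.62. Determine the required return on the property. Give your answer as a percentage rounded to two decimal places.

12.88%

P = D₁/(r − g) ⇒ r = D₁/P + g = $46,700.0000/$508,894.62 + 0.037 = 0.091768 + 0.037 = 0.128768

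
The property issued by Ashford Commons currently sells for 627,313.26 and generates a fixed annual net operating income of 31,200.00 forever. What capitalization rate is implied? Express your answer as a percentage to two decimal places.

4.97%

P = C/r ⇒ r = C/P = 31,200.00/627,313.26 = 0.049736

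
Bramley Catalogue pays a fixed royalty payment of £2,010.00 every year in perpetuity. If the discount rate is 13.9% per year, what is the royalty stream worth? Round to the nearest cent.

Level perpetuity: PV = C / r = £2,010.00 / 0.139 = £14,460.43

£14460.43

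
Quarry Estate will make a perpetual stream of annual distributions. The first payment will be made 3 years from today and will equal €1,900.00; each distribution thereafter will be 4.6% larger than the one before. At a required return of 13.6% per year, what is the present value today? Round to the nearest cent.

Value at end of year 2: C₁ / (r − g) = €1,900.00 / (0.136 − 0.046) = €21,111.1111
Discount to today: PV = €21,111.1111 / (1 + 0.136)^2 = €21,111.1111 / 1.290496 = €16,358.91

€16358.91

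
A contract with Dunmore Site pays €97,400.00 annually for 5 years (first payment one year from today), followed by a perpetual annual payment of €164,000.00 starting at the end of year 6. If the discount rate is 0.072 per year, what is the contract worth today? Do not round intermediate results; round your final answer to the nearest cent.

PV of 5-year annuity: €97,400.00 × [1 − (1+0.072)^−5] / 0.072 = 397229.72095
Perpetuity value at year 5: €164,000.00 / 0.072 = 2277777.77778
PV of perpetuity: 2277777.77778 / (1+0.072)^5 = 1608931.01971
Total PV = 397229.72095 + 1608931.01971 = 2006160.74066

€2006160.74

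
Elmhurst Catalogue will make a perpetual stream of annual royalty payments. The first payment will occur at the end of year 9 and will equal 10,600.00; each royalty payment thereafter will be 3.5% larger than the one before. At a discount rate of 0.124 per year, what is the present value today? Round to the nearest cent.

46750.40

Value at end of year 8: C₁ / (r − g) = 10,600.00 / (0.124 − 0.035) = 119,101.1236
Discount to today: PV = 119,101.1236 / (1 + 0.124)^8 = 119,101.1236 / 2.547596 = 46,750.40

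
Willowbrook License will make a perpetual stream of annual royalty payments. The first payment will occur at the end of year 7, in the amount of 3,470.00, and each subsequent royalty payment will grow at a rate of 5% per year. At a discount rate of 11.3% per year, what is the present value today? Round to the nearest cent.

28974.63

Value at end of year 6: C₁ / (r − g) = 3,470.00 / (0.113 − 0.05) = 55,079.3651
Discount to today: PV = 55,079.3651 / (1 + 0.113)^6 = 55,079.3651 / 1.900951 = 28,974.63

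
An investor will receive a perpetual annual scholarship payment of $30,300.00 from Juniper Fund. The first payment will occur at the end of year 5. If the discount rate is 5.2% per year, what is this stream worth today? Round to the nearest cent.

$475747.29

Value at end of year 4: C / r = $30,300.00 / 0.052 = $582,692.3077
Discount to today: PV = $582,692.3077 / (1 + 0.052)^4 = $582,692.3077 / 1.224794 = $475,747.29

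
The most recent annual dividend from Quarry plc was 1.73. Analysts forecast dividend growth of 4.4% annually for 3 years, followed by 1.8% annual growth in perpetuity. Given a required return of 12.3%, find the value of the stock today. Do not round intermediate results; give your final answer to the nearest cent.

D_1 = 1.80612
D_2 = 1.88559
D_3 = 1.96856
Terminal value at year 3: TV = D_3×(1+g_2)/(r−g_2) = 2.00399/0.105 = 19.08561
P_0 = D_1/(1+r)^1 + D_2/(1+r)^2 + D_3/(1+r)^3 + TV/(1+r)^3
    = 1.60830 + 1.49516 + 1.38998 + 13.47618 = 17.96962

17.97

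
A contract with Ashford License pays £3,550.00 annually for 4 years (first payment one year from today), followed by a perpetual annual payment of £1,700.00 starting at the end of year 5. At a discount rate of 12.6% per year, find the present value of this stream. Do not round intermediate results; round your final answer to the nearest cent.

£19040.88

PV of 4-year annuity: £3,550.00 × [1 − (1+0.126)^−4] / 0.126 = 10647.73800
Perpetuity value at year 4: £1,700.00 / 0.126 = 13492.06349
PV of perpetuity: 13492.06349 / (1+0.126)^4 = 8393.14670
Total PV = 10647.73800 + 8393.14670 = 19040.88470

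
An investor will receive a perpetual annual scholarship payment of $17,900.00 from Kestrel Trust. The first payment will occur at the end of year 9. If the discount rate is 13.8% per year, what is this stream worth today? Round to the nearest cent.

Value at end of year 8: C / r = $17,900.00 / 0.138 = $129,710.1449
Discount to today: PV = $129,710.1449 / (1 + 0.138)^8 = $129,710.1449 / 2.812795 = $46,114.32

$46114.32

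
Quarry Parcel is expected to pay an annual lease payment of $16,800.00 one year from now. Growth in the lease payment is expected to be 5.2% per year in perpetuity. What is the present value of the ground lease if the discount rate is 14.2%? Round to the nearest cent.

$186666.67

Growing perpetuity: P = D₁ / (r − g) = $16,800.0000 / (0.142 − 0.052) = $186,666.67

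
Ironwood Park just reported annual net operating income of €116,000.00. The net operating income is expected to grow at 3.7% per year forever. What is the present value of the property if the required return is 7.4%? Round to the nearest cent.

D₁ = D₀ × (1 + g) = €116,000.00 × 1.037 = €120,292.0000
Growing perpetuity: P = D₁ / (r − g) = €120,292.0000 / (0.074 − 0.037) = €3,251,135.14

€3251135.14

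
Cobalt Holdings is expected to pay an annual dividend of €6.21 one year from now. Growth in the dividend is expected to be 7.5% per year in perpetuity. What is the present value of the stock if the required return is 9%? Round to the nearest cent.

€414.00

Growing perpetuity: P = D₁ / (r − g) = €6.2100 / (0.09 − 0.075) = €414.00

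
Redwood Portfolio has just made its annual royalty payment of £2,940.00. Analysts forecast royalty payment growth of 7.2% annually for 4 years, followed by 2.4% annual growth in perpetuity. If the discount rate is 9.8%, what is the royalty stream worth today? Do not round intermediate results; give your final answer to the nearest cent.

D_1 = 3151.68000
D_2 = 3378.60096
D_3 = 3621.86023
D_4 = 3882.63417
Terminal value at year 4: TV = D_4×(1+g_2)/(r−g_2) = 3975.81739/0.074 = 53727.26197
P_0 = D_1/(1+r)^1 + D_2/(1+r)^2 + D_3/(1+r)^3 + D_4/(1+r)^4 + TV/(1+r)^4
    = 2870.38251 + 2802.41353 + 2736.05401 + 2671.26585 + 36964.54360 = 48044.65949

£48044.66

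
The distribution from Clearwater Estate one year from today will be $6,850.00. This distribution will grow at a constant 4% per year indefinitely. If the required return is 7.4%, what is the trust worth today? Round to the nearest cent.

Growing perpetuity: P = D₁ / (r − g) = $6,850.0000 / (0.074 − 0.04) = $201,470.59

$201470.59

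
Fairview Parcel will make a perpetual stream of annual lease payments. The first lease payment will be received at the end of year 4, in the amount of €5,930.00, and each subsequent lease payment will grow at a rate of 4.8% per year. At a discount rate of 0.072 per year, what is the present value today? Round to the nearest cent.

Value at end of year 3: C₁ / (r − g) = €5,930.00 / (0.072 − 0.048) = €247,083.3333
Discount to today: PV = €247,083.3333 / (1 + 0.072)^3 = €247,083.3333 / 1.231925 = €200,566.82

€200566.82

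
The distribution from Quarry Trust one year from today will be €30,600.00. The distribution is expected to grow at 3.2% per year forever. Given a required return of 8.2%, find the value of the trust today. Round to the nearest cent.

Growing perpetuity: P = D₁ / (r − g) = €30,600.0000 / (0.082 − 0.032) = €612,000.00

€612000.00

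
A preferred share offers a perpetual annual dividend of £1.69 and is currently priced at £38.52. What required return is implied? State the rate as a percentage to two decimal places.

4.39%

P = C/r ⇒ r = C/P = £1.69/£38.52 = 0.043873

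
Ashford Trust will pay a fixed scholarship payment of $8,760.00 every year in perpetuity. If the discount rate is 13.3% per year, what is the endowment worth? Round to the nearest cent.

Level perpetuity: PV = C / r = $8,760.00 / 0.133 = $65,864.66

$65864.66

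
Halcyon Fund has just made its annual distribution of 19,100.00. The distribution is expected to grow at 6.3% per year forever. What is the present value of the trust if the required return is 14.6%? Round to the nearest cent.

D₁ = D₀ × (1 + g) = 19,100.00 × 1.063 = 20,303.3000
Growing perpetuity: P = D₁ / (r − g) = 20,303.3000 / (0.146 − 0.063) = 244,618.07

244618.07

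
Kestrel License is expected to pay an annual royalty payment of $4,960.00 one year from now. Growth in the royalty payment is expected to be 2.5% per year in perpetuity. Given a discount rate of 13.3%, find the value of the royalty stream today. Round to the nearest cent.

$45925.93

Growing perpetuity: P = D₁ / (r − g) = $4,960.0000 / (0.133 − 0.025) = $45,925.93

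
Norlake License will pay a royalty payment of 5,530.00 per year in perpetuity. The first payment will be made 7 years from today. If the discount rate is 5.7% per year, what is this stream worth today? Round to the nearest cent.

Value at end of year 6: C / r = 5,530.00 / 0.057 = 97,017.5439
Discount to today: PV = 97,017.5439 / (1 + 0.057)^6 = 97,017.5439 / 1.394601 = 69,566.53

69566.53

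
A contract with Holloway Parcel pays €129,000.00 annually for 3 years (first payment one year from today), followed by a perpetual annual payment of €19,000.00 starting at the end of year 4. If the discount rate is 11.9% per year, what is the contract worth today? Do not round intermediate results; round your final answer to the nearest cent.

€424319.97

PV of 3-year annuity: €129,000.00 × [1 − (1+0.119)^−3] / 0.119 = 310369.43439
Perpetuity value at year 3: €19,000.00 / 0.119 = 159663.86555
PV of perpetuity: 159663.86555 / (1+0.119)^3 = 113950.53800
Total PV = 310369.43439 + 113950.53800 = 424319.97239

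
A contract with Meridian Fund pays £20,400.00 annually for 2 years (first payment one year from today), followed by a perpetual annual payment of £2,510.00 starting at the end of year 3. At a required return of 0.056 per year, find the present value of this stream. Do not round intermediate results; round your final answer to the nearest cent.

PV of 2-year annuity: £20,400.00 × [1 − (1+0.056)^−2] / 0.056 = 37611.91460
Perpetuity value at year 2: £2,510.00 / 0.056 = 44821.42857
PV of perpetuity: 44821.42857 / (1+0.056)^2 = 40193.68810
Total PV = 37611.91460 + 40193.68810 = 77805.60270

£77805.60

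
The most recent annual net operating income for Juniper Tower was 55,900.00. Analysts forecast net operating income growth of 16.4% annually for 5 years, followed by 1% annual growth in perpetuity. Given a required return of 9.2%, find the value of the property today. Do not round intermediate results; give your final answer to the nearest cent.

D_1 = 65067.60000
D_2 = 75738.68640
D_3 = 88159.83097
D_4 = 102618.04325
D_5 = 119447.40234
Terminal value at year 5: TV = D_5×(1+g_2)/(r−g_2) = 120641.87636/0.082 = 1471242.39469
P_0 = D_1/(1+r)^1 + D_2/(1+r)^2 + D_3/(1+r)^3 + D_4/(1+r)^4 + D_5/(1+r)^5 + TV/(1+r)^5
    = 59585.71429 + 63514.44270 + 67702.20815 + 72166.09001 + 76924.29375 + 947482.15468 = 1287374.90357

1287374.90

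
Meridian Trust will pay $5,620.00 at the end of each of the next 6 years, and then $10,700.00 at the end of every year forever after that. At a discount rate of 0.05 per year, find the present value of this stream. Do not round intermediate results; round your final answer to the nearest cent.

$188215.48

PV of 6-year annuity: $5,620.00 × [1 − (1+0.05)^−6] / 0.05 = 28525.38942
Perpetuity value at year 6: $10,700.00 / 0.05 = 214000.00000
PV of perpetuity: 214000.00000 / (1+0.05)^6 = 159690.09488
Total PV = 28525.38942 + 159690.09488 = 188215.48430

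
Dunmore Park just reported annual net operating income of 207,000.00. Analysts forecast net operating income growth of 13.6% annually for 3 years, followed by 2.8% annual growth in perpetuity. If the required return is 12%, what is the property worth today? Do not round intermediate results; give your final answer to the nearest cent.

3052463.88

D_1 = 235152.00000
D_2 = 267132.67200
D_3 = 303462.71539
Terminal value at year 3: TV = D_3×(1+g_2)/(r−g_2) = 311959.67142/0.092 = 3390865.99373
P_0 = D_1/(1+r)^1 + D_2/(1+r)^2 + D_3/(1+r)^3 + TV/(1+r)^3
    = 209957.14286 + 212956.53061 + 215998.76676 + 2413551.43732 = 3052463.87755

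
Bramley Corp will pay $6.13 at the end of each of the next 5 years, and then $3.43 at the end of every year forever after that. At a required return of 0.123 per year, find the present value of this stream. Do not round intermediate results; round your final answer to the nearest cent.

$37.55

PV of 5-year annuity: $6.13 × [1 − (1+0.123)^−5] / 0.123 = 21.93403
Perpetuity value at year 5: $3.43 / 0.123 = 27.88618
PV of perpetuity: 27.88618 / (1+0.123)^5 = 15.61314
Total PV = 21.93403 + 15.61314 = 37.54717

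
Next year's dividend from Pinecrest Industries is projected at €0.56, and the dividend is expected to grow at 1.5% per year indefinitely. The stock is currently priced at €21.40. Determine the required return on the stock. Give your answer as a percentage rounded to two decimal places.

P = D₁/(r − g) ⇒ r = D₁/P + g = €0.5600/€21.40 + 0.015 = 0.026168 + 0.015 = 0.041168

4.12%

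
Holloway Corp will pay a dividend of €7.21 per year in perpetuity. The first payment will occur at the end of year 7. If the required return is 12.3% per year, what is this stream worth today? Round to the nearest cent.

€29.22

Value at end of year 6: C / r = €7.21 / 0.123 = €58.6179
Discount to today: PV = €58.6179 / (1 + 0.123)^6 = €58.6179 / 2.005758 = €29.22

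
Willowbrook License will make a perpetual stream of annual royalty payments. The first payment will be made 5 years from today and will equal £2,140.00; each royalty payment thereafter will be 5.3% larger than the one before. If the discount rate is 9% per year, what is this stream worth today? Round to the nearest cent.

£40973.78

Value at end of year 4: C₁ / (r − g) = £2,140.00 / (0.09 − 0.053) = £57,837.8378
Discount to today: PV = £57,837.8378 / (1 + 0.09)^4 = £57,837.8378 / 1.411582 = £40,973.78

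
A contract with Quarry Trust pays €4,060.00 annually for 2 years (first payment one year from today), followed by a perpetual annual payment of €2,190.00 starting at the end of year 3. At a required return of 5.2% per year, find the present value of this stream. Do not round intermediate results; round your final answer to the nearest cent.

€45582.65

PV of 2-year annuity: €4,060.00 × [1 − (1+0.052)^−2] / 0.052 = 7527.86653
Perpetuity value at year 2: €2,190.00 / 0.052 = 42115.38462
PV of perpetuity: 42115.38462 / (1+0.052)^2 = 38054.78666
Total PV = 7527.86653 + 38054.78666 = 45582.65319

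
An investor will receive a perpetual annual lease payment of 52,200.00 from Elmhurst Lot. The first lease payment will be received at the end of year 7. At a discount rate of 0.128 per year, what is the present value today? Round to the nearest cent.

197972.99

Value at end of year 6: C / r = 52,200.00 / 0.128 = 407,812.5000
Discount to today: PV = 407,812.5000 / (1 + 0.128)^6 = 407,812.5000 / 2.059940 = 197,972.99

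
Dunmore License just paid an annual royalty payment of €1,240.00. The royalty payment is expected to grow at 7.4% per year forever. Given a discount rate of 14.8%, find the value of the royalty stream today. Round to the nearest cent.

D₁ = D₀ × (1 + g) = €1,240.00 × 1.074 = €1,331.7600
Growing perpetuity: P = D₁ / (r − g) = €1,331.7600 / (0.148 − 0.074) = €17,996.76

€17996.76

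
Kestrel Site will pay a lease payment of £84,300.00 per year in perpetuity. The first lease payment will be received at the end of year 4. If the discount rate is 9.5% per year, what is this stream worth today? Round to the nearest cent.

Value at end of year 3: C / r = £84,300.00 / 0.095 = £887,368.4211
Discount to today: PV = £887,368.4211 / (1 + 0.095)^3 = £887,368.4211 / 1.312932 = £675,867.58

£675867.58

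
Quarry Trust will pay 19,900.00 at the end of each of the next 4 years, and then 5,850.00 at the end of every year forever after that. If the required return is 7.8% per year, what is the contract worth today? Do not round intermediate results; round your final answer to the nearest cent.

PV of 4-year annuity: 19,900.00 × [1 − (1+0.078)^−4] / 0.078 = 66205.81545
Perpetuity value at year 4: 5,850.00 / 0.078 = 75000.00000
PV of perpetuity: 75000.00000 / (1+0.078)^4 = 55537.48641
Total PV = 66205.81545 + 55537.48641 = 121743.30187

121743.30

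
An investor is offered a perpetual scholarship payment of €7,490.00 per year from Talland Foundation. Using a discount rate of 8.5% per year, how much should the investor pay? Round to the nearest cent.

Level perpetuity: PV = C / r = €7,490.00 / 0.085 = €88,117.65

€88117.65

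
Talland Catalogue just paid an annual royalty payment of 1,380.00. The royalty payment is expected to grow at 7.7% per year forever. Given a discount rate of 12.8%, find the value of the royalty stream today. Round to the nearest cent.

D₁ = D₀ × (1 + g) = 1,380.00 × 1.077 = 1,486.2600
Growing perpetuity: P = D₁ / (r − g) = 1,486.2600 / (0.128 − 0.077) = 29,142.35

29142.35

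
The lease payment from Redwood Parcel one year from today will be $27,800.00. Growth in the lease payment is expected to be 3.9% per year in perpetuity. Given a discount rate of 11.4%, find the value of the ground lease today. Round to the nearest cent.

Growing perpetuity: P = D₁ / (r − g) = $27,800.0000 / (0.114 − 0.039) = $370,666.67

$370666.67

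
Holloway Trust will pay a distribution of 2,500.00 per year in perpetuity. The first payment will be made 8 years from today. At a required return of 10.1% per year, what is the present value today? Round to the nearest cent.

Value at end of year 7: C / r = 2,500.00 / 0.101 = 24,752.4752
Discount to today: PV = 24,752.4752 / (1 + 0.101)^7 = 24,752.4752 / 1.961152 = 12,621.40

12621.40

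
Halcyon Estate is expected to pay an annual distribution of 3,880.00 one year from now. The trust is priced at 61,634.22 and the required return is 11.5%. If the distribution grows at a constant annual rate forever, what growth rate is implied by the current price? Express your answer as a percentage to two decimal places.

P = D₁/(r−g) ⇒ g = r − D₁/P = 0.115 − 3,880.00/61,634.22 = 0.052048

5.20%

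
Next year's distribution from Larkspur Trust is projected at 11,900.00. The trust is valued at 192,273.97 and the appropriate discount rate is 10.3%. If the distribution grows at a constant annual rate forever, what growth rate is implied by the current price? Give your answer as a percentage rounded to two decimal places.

4.11%

P = D₁/(r−g) ⇒ g = r − D₁/P = 0.103 − 11,900.00/192,273.97 = 0.041109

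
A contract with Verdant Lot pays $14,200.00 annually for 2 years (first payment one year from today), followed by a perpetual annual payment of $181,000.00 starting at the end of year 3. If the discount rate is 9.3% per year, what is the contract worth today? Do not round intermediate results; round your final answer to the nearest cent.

PV of 2-year annuity: $14,200.00 × [1 − (1+0.093)^−2] / 0.093 = 24878.10227
Perpetuity value at year 2: $181,000.00 / 0.093 = 1946236.55914
PV of perpetuity: 1946236.55914 / (1+0.093)^2 = 1629128.35414
Total PV = 24878.10227 + 1629128.35414 = 1654006.45641

$1654006.46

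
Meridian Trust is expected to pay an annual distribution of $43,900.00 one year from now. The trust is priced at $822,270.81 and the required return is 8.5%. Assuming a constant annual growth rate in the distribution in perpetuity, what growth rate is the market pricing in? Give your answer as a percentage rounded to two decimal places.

3.16%

P = D₁/(r−g) ⇒ g = r − D₁/P = 0.085 − $43,900.00/$822,270.81 = 0.031611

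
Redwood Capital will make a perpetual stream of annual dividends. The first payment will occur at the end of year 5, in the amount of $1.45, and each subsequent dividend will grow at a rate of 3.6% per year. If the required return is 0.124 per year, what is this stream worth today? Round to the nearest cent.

$10.32

Value at end of year 4: C₁ / (r − g) = $1.45 / (0.124 − 0.036) = $16.4773
Discount to today: PV = $16.4773 / (1 + 0.124)^4 = $16.4773 / 1.596119 = $10.32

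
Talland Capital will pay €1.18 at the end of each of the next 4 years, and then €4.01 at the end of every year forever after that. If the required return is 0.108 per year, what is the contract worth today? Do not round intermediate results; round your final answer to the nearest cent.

PV of 4-year annuity: €1.18 × [1 − (1+0.108)^−4] / 0.108 = 3.67657
Perpetuity value at year 4: €4.01 / 0.108 = 37.12963
PV of perpetuity: 37.12963 / (1+0.108)^4 = 24.63551
Total PV = 3.67657 + 24.63551 = 28.31208

€28.31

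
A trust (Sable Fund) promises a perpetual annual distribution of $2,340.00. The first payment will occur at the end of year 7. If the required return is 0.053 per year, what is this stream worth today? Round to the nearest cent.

$32386.93

Value at end of year 6: C / r = $2,340.00 / 0.053 = $44,150.9434
Discount to today: PV = $44,150.9434 / (1 + 0.053)^6 = $44,150.9434 / 1.363233 = $32,386.93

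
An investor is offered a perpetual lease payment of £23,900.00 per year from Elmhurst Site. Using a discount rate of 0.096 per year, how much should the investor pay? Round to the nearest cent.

£248958.33

Level perpetuity: PV = C / r = £23,900.00 / 0.096 = £248,958.33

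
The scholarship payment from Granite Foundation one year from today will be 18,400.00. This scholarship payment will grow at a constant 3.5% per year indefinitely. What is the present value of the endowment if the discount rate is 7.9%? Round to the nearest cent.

Growing perpetuity: P = D₁ / (r − g) = 18,400.0000 / (0.079 − 0.035) = 418,181.82

418181.82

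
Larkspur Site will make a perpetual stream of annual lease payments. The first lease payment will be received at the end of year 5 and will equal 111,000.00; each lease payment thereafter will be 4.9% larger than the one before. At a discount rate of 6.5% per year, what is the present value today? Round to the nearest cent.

5392678.94

Value at end of year 4: C₁ / (r − g) = 111,000.00 / (0.065 − 0.049) = 6,937,500.0000
Discount to today: PV = 6,937,500.0000 / (1 + 0.065)^4 = 6,937,500.0000 / 1.286466 = 5,392,678.94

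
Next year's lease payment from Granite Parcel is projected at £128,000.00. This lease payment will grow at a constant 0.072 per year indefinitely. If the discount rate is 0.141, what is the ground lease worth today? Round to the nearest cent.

£1855072.46

Growing perpetuity: P = D₁ / (r − g) = £128,000.0000 / (0.141 − 0.072) = £1,855,072.46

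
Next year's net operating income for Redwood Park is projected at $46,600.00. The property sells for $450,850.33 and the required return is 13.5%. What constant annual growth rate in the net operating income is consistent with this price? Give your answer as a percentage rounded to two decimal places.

3.16%

P = D₁/(r−g) ⇒ g = r − D₁/P = 0.135 − $46,600.00/$450,850.33 = 0.031640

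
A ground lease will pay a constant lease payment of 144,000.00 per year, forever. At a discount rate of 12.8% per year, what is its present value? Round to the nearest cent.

1125000.00

Level perpetuity: PV = C / r = 144,000.00 / 0.128 = 1,125,000.00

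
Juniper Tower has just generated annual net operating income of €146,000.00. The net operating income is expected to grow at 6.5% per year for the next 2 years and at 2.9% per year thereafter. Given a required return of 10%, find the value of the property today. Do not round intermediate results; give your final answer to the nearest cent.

D_1 = 155490.00000
D_2 = 165596.85000
Terminal value at year 2: TV = D_2×(1+g_2)/(r−g_2) = 170399.15865/0.071 = 2399988.15000
P_0 = D_1/(1+r)^1 + D_2/(1+r)^2 + TV/(1+r)^2
    = 141354.54545 + 136856.90083 + 1983461.28099 = 2261672.72727

€2261672.73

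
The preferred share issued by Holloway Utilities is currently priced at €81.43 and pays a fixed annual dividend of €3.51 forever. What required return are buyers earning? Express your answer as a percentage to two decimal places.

P = C/r ⇒ r = C/P = €3.51/€81.43 = 0.043105

4.31%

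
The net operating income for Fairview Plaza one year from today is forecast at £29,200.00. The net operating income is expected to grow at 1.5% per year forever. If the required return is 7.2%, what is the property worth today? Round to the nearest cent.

£512280.70

Growing perpetuity: P = D₁ / (r − g) = £29,200.0000 / (0.072 − 0.015) = £512,280.70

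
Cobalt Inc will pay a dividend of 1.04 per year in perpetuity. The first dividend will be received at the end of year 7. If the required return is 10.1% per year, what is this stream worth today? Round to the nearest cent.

5.78

Value at end of year 6: C / r = 1.04 / 0.101 = 10.2970
Discount to today: PV = 10.2970 / (1 + 0.101)^6 = 10.2970 / 1.781246 = 5.78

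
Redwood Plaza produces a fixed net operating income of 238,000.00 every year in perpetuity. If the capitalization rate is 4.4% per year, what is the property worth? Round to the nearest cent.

5409090.91

Level perpetuity: PV = C / r = 238,000.00 / 0.044 = 5,409,090.91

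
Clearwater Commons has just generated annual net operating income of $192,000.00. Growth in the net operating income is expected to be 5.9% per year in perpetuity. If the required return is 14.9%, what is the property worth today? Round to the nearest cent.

D₁ = D₀ × (1 + g) = $192,000.00 × 1.059 = $203,328.0000
Growing perpetuity: P = D₁ / (r − g) = $203,328.0000 / (0.149 − 0.059) = $2,259,200.00

$2259200.00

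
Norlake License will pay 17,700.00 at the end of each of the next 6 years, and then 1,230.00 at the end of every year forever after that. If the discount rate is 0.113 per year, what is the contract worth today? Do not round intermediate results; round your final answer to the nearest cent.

79963.87

PV of 6-year annuity: 17,700.00 × [1 − (1+0.113)^−6] / 0.113 = 74237.80846
Perpetuity value at year 6: 1,230.00 / 0.113 = 10884.95575
PV of perpetuity: 10884.95575 / (1+0.113)^6 = 5726.05720
Total PV = 74237.80846 + 5726.05720 = 79963.86565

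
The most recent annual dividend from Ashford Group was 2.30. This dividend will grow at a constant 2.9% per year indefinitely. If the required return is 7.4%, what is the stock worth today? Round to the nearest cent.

D₁ = D₀ × (1 + g) = 2.30 × 1.029 = 2.3667
Growing perpetuity: P = D₁ / (r − g) = 2.3667 / (0.074 − 0.029) = 52.59

52.59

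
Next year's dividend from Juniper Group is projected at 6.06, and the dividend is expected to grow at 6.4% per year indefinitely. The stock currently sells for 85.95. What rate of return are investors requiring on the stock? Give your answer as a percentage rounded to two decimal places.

P = D₁/(r − g) ⇒ r = D₁/P + g = 6.0600/85.95 + 0.064 = 0.070506 + 0.064 = 0.134506

13.45%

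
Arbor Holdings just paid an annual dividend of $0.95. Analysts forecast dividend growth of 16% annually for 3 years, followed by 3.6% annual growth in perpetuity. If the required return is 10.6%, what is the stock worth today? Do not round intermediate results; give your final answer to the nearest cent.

$19.36

D_1 = 1.10200
D_2 = 1.27832
D_3 = 1.48285
Terminal value at year 3: TV = D_3×(1+g_2)/(r−g_2) = 1.53623/0.07 = 21.94620
P_0 = D_1/(1+r)^1 + D_2/(1+r)^2 + D_3/(1+r)^3 + TV/(1+r)^3
    = 0.99638 + 1.04503 + 1.09605 + 16.22161 = 19.35908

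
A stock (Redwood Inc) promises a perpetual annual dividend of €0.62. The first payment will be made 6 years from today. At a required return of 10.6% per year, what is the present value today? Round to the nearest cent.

€3.53

Value at end of year 5: C / r = €0.62 / 0.106 = €5.8491
Discount to today: PV = €5.8491 / (1 + 0.106)^5 = €5.8491 / 1.654915 = €3.53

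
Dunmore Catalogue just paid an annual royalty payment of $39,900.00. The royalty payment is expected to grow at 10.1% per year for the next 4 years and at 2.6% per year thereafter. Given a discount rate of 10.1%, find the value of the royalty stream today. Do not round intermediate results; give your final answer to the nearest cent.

$705432.00

D_1 = 43929.90000
D_2 = 48366.81990
D_3 = 53251.86871
D_4 = 58630.30745
Terminal value at year 4: TV = D_4×(1+g_2)/(r−g_2) = 60154.69544/0.075 = 802062.60591
P_0 = D_1/(1+r)^1 + D_2/(1+r)^2 + D_3/(1+r)^3 + D_4/(1+r)^4 + TV/(1+r)^4
    = 39900.00000 + 39900.00000 + 39900.00000 + 39900.00000 + 545832.00000 = 705432.00000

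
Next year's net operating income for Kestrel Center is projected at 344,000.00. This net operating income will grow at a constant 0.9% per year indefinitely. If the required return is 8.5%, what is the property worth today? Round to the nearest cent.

Growing perpetuity: P = D₁ / (r − g) = 344,000.0000 / (0.085 − 0.009) = 4,526,315.79

4526315.79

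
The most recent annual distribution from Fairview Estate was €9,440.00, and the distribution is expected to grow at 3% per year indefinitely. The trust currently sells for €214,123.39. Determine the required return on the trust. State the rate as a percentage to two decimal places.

D₁ = €9,440.00 × 1.03 = €9,723.2000
P = D₁/(r − g) ⇒ r = D₁/P + g = €9,723.2000/€214,123.39 + 0.03 = 0.045409 + 0.03 = 0.075409

7.54%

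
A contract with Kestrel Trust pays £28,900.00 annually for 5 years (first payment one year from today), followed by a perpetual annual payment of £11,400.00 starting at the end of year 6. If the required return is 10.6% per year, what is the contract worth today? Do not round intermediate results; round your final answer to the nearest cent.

PV of 5-year annuity: £28,900.00 × [1 − (1+0.106)^−5] / 0.106 = 107894.95414
Perpetuity value at year 5: £11,400.00 / 0.106 = 107547.16981
PV of perpetuity: 107547.16981 / (1+0.106)^5 = 64986.53046
Total PV = 107894.95414 + 64986.53046 = 172881.48460

£172881.48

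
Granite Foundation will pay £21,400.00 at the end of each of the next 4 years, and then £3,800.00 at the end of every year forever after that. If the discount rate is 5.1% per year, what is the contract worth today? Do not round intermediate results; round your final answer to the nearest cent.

PV of 4-year annuity: £21,400.00 × [1 − (1+0.051)^−4] / 0.051 = 75707.40182
Perpetuity value at year 4: £3,800.00 / 0.051 = 74509.80392
PV of perpetuity: 74509.80392 / (1+0.051)^4 = 61066.43350
Total PV = 75707.40182 + 61066.43350 = 136773.83533

£136773.84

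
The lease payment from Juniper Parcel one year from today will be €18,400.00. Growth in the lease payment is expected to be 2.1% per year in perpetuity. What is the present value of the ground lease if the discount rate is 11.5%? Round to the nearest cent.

Growing perpetuity: P = D₁ / (r − g) = €18,400.0000 / (0.115 − 0.021) = €195,744.68

€195744.68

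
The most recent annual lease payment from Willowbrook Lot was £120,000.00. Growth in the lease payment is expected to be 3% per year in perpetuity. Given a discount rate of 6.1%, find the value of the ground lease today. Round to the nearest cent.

£3987096.77

D₁ = D₀ × (1 + g) = £120,000.00 × 1.03 = £123,600.0000
Growing perpetuity: P = D₁ / (r − g) = £123,600.0000 / (0.061 − 0.03) = £3,987,096.77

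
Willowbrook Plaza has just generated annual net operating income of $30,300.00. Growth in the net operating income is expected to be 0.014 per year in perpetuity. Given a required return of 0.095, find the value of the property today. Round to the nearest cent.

D₁ = D₀ × (1 + g) = $30,300.00 × 1.014 = $30,724.2000
Growing perpetuity: P = D₁ / (r − g) = $30,724.2000 / (0.095 − 0.014) = $379,311.11

$379311.11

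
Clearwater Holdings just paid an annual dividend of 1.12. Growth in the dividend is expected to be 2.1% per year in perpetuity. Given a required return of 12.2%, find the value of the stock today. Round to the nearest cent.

11.32

D₁ = D₀ × (1 + g) = 1.12 × 1.021 = 1.1435
Growing perpetuity: P = D₁ / (r − g) = 1.1435 / (0.122 − 0.021) = 11.32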